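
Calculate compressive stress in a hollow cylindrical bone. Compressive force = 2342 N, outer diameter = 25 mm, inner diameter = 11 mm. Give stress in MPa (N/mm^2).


A = pi*(r_o^2 - r_i^2)
r_o = 12.5 mm, r_i = 5.5 mm
A = 395.841 mm^2
sigma = F/A = 2342 / 395.841
sigma = 5.917 MPa


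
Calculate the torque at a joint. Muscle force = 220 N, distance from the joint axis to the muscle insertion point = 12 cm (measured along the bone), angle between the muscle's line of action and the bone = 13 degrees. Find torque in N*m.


Torque = F * d * sin(theta)   (moment arm = d*sin(theta))
d = 12 cm = 0.12 m
Torque = 220 * 0.12 * sin(13)
Torque = 5.939 N*m


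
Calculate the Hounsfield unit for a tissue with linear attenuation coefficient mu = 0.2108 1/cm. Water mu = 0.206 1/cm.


HU = ((mu_tissue - mu_water) / mu_water) * 1000
HU = ((0.2108 - 0.206) / 0.206) * 1000
HU = 23.3


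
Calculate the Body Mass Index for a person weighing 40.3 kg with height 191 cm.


BMI = weight / height^2
height = 191 cm = 1.91 m
BMI = 40.3 / 1.91^2
BMI = 11.05 kg/m^2


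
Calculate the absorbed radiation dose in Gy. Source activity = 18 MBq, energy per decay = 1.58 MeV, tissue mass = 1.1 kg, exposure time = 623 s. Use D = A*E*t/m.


A = 18 MBq = 1.8000e+07 Bq
E = 1.58 MeV = 2.53116e-13 J
D = A*E*t/m = 1.8000e+07*2.53116e-13*623/1.1
D = 0.00258 Gy


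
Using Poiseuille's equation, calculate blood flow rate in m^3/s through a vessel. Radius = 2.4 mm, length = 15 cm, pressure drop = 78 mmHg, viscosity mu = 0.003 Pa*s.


Q = pi*r^4*dP / (8*mu*L)
r = 0.0024 m, L = 0.15 m
dP = 78 mmHg = 10399.116 Pa
Q = 3.0108e-04 m^3/s


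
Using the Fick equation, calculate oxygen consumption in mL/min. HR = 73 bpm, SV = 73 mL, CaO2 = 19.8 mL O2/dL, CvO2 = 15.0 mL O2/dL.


CO = HR*SV = 73*73/1000 = 5.329 L/min
a-v O2 diff = 19.8 - 15.0 = 4.8 mL/dL
VO2 = CO * (CaO2-CvO2) * 10 dL/L
VO2 = 5.329 * 4.8 * 10
VO2 = 255.8 mL/min


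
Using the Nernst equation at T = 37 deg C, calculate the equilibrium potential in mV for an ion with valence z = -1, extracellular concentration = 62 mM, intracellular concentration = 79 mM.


E = (RT/(zF)) * ln(C_out/C_in)
T = 37 + 273.15 = 310.15 K
E = (8.314 * 310.15 / (-1 * 96485)) * ln(62/79)
E = 6.476 mV


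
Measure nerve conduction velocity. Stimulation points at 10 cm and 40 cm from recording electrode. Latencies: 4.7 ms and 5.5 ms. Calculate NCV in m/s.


Distance = (40 - 10) / 100 = 0.3 m
dt = (5.5 - 4.7) / 1000 = 8.0000e-04 s
NCV = dist / dt = 375 m/s


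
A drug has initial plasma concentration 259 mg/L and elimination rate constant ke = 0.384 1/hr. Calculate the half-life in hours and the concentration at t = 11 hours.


t_half = ln(2) / ke = 0.693147 / 0.384 = 1.805 hr
C(t) = C0 * exp(-ke*t) = 259 * exp(-0.384*11)
C(11) = 3.792 mg/L


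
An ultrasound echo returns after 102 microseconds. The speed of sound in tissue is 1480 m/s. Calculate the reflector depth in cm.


depth = c * t / 2
t = 102 us = 1.0200e-04 s
depth = 1480 * 1.0200e-04 / 2
depth = 0.07548 m = 7.548 cm


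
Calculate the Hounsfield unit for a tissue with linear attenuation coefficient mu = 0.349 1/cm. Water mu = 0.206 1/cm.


HU = ((mu_tissue - mu_water) / mu_water) * 1000
HU = ((0.349 - 0.206) / 0.206) * 1000
HU = 694.2


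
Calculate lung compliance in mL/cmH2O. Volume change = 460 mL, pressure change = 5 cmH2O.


C = dV / dP
C = 460 / 5
C = 92 mL/cmH2O


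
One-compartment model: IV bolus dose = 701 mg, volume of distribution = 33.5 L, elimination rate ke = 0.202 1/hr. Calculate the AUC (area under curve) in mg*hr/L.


C0 = Dose/Vd = 701/33.5 = 20.9254 mg/L
AUC = C0/ke = 20.9254/0.202
AUC = 103.6 mg*hr/L


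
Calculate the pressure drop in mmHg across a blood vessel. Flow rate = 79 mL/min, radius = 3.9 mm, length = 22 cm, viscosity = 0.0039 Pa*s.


dP = 8*mu*L*Q / (pi*r^4)
Q = 79 mL/min = 1.31667e-06 m^3/s
dP = 12.435 Pa = 12.435 / 133.322 mmHg = 0.09327 mmHg


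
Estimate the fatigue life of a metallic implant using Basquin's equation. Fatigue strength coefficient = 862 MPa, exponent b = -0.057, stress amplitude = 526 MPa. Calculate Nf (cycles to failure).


sigma_a = sigma_f' * (2Nf)^b
2Nf = (sigma_a/sigma_f')^(1/b)
2Nf = (526/862)^(1/-0.057)
2Nf = 5801.4355
Nf = 2901


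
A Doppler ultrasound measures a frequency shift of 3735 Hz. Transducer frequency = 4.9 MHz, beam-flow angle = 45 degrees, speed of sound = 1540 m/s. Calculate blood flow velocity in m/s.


v = fd * c / (2 * f0 * cos(theta))
v = 3735 * 1540 / (2 * 4.9000e+06 * cos(45))
v = 0.83 m/s


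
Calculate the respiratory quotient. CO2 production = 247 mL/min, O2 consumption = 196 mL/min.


RQ = VCO2 / VO2
RQ = 247 / 196
RQ = 1.26


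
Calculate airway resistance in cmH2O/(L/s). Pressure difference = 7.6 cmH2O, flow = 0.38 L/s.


R = dP / flow
R = 7.6 / 0.38
R = 20 cmH2O/(L/s)


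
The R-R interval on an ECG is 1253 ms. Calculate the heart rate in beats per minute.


HR = 60 / RR_interval(s)
RR = 1253 ms = 1.253 s
HR = 60 / 1.253 = 47.89 bpm


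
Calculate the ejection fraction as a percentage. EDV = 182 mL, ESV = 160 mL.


SV = EDV - ESV = 182 - 160 = 22 mL
EF = SV/EDV * 100 = 22/182 * 100
EF = 12.09%


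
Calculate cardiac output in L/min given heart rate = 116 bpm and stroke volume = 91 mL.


CO = HR * SV
CO = 116 * 91 / 1000
CO = 10.56 L/min


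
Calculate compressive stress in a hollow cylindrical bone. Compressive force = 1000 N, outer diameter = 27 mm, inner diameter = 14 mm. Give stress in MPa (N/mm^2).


A = pi*(r_o^2 - r_i^2)
r_o = 13.5 mm, r_i = 7 mm
A = 418.617 mm^2
sigma = F/A = 1000 / 418.617
sigma = 2.389 MPa


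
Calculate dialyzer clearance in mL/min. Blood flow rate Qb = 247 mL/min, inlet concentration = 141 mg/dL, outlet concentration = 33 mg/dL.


K = Qb * (Cb_in - Cb_out) / Cb_in
K = 247 * (141 - 33) / 141
K = 189.2 mL/min


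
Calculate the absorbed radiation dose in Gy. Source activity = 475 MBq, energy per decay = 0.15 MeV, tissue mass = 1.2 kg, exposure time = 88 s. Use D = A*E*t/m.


A = 475 MBq = 4.7500e+08 Bq
E = 0.15 MeV = 2.403e-14 J
D = A*E*t/m = 4.7500e+08*2.403e-14*88/1.2
D = 8.3705e-04 Gy


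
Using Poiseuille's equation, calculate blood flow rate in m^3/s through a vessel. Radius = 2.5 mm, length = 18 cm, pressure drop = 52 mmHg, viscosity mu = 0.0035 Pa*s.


Q = pi*r^4*dP / (8*mu*L)
r = 0.0025 m, L = 0.18 m
dP = 52 mmHg = 6932.744 Pa
Q = 1.6880e-04 m^3/s


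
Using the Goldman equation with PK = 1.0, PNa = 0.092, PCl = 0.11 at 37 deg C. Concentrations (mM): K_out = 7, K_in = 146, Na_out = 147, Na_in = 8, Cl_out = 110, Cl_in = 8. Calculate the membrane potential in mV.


Vm = (RT/F)*ln((PK*Ko + PNa*Nao + PCl*Cli)/(PK*Ki + PNa*Nai + PCl*Clo))
Numer = 21.404, Denom = 158.836
Vm = -53.57 mV


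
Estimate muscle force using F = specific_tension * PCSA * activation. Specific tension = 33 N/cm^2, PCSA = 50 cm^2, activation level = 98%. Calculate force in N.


F = sigma * PCSA * activation
F = 33 * 50 * 0.98
F = 1617 N


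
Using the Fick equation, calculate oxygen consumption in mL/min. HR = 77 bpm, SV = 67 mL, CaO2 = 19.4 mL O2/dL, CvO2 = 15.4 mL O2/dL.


CO = HR*SV = 77*67/1000 = 5.159 L/min
a-v O2 diff = 19.4 - 15.4 = 4 mL/dL
VO2 = CO * (CaO2-CvO2) * 10 dL/L
VO2 = 5.159 * 4 * 10
VO2 = 206.4 mL/min


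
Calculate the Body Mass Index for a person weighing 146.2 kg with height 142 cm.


BMI = weight / height^2
height = 142 cm = 1.42 m
BMI = 146.2 / 1.42^2
BMI = 72.51 kg/m^2


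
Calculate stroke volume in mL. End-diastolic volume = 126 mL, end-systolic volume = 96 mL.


SV = EDV - ESV
SV = 126 - 96
SV = 30 mL


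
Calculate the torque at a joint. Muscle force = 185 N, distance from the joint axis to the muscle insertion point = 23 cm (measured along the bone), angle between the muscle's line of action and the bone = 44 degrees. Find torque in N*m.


Torque = F * d * sin(theta)   (moment arm = d*sin(theta))
d = 23 cm = 0.23 m
Torque = 185 * 0.23 * sin(44)
Torque = 29.56 N*m


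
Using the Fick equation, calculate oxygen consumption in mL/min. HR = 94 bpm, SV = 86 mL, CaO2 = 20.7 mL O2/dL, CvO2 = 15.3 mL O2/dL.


CO = HR*SV = 94*86/1000 = 8.084 L/min
a-v O2 diff = 20.7 - 15.3 = 5.4 mL/dL
VO2 = CO * (CaO2-CvO2) * 10 dL/L
VO2 = 8.084 * 5.4 * 10
VO2 = 436.5 mL/min


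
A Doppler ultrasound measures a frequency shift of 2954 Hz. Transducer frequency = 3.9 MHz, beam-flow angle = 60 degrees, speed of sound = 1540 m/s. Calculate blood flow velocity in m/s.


v = fd * c / (2 * f0 * cos(theta))
v = 2954 * 1540 / (2 * 3.9000e+06 * cos(60))
v = 1.166 m/s


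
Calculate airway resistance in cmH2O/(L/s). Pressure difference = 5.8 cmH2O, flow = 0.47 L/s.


R = dP / flow
R = 5.8 / 0.47
R = 12.34 cmH2O/(L/s)


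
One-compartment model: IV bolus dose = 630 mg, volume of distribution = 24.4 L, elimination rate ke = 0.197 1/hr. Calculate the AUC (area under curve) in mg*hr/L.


C0 = Dose/Vd = 630/24.4 = 25.8197 mg/L
AUC = C0/ke = 25.8197/0.197
AUC = 131.1 mg*hr/L


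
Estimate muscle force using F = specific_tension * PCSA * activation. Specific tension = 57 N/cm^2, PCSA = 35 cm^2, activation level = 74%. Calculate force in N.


F = sigma * PCSA * activation
F = 57 * 35 * 0.74
F = 1476 N


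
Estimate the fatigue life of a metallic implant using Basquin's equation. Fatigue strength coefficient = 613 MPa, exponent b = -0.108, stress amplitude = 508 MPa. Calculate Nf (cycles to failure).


sigma_a = sigma_f' * (2Nf)^b
2Nf = (sigma_a/sigma_f')^(1/b)
2Nf = (508/613)^(1/-0.108)
2Nf = 5.6954176
Nf = 2.848


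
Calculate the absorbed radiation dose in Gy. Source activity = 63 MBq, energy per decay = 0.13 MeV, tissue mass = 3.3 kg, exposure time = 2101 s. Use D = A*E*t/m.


A = 63 MBq = 6.3000e+07 Bq
E = 0.13 MeV = 2.0826e-14 J
D = A*E*t/m = 6.3000e+07*2.0826e-14*2101/3.3
D = 8.3533e-04 Gy


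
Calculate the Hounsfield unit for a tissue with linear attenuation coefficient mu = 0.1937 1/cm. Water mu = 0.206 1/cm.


HU = ((mu_tissue - mu_water) / mu_water) * 1000
HU = ((0.1937 - 0.206) / 0.206) * 1000
HU = -59.71


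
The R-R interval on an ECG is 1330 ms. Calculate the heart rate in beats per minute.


HR = 60 / RR_interval(s)
RR = 1330 ms = 1.33 s
HR = 60 / 1.33 = 45.11 bpm


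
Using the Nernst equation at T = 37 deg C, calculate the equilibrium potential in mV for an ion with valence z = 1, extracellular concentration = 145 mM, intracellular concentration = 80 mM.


E = (RT/(zF)) * ln(C_out/C_in)
T = 37 + 273.15 = 310.15 K
E = (8.314 * 310.15 / (1 * 96485)) * ln(145/80)
E = 15.89 mV


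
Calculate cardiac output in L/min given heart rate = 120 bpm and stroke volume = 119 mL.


CO = HR * SV
CO = 120 * 119 / 1000
CO = 14.28 L/min


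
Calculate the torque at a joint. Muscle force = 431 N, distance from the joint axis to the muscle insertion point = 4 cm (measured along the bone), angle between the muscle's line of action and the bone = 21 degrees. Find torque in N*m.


Torque = F * d * sin(theta)   (moment arm = d*sin(theta))
d = 4 cm = 0.04 m
Torque = 431 * 0.04 * sin(21)
Torque = 6.178 N*m


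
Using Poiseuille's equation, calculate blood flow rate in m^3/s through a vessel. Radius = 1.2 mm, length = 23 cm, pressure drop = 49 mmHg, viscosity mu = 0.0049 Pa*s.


Q = pi*r^4*dP / (8*mu*L)
r = 0.0012 m, L = 0.23 m
dP = 49 mmHg = 6532.778 Pa
Q = 4.7202e-06 m^3/s


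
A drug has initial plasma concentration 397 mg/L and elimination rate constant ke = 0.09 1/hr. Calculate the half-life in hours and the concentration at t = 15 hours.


t_half = ln(2) / ke = 0.693147 / 0.09 = 7.702 hr
C(t) = C0 * exp(-ke*t) = 397 * exp(-0.09*15)
C(15) = 102.9 mg/L


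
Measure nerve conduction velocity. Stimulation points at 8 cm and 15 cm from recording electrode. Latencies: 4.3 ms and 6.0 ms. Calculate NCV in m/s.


Distance = (15 - 8) / 100 = 0.07 m
dt = (6.0 - 4.3) / 1000 = 0.0017 s
NCV = dist / dt = 41.18 m/s


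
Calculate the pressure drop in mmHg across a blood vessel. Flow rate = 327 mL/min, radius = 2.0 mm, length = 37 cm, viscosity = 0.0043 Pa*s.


dP = 8*mu*L*Q / (pi*r^4)
Q = 327 mL/min = 5.45e-06 m^3/s
dP = 1380.02 Pa = 1380.02 / 133.322 mmHg = 10.35 mmHg


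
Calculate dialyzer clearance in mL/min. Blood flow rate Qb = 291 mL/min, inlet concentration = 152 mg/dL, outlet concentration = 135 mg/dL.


K = Qb * (Cb_in - Cb_out) / Cb_in
K = 291 * (152 - 135) / 152
K = 32.55 mL/min


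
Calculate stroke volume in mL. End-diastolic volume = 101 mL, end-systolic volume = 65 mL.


SV = EDV - ESV
SV = 101 - 65
SV = 36 mL


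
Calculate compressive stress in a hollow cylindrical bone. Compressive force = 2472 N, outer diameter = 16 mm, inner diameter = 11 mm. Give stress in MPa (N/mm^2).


A = pi*(r_o^2 - r_i^2)
r_o = 8 mm, r_i = 5.5 mm
A = 106.029 mm^2
sigma = F/A = 2472 / 106.029
sigma = 23.31 MPa


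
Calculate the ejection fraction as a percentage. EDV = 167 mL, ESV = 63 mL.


SV = EDV - ESV = 167 - 63 = 104 mL
EF = SV/EDV * 100 = 104/167 * 100
EF = 62.28%


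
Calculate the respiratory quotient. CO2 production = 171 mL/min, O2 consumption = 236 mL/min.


RQ = VCO2 / VO2
RQ = 171 / 236
RQ = 0.7246


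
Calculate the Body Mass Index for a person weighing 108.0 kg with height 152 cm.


BMI = weight / height^2
height = 152 cm = 1.52 m
BMI = 108.0 / 1.52^2
BMI = 46.75 kg/m^2


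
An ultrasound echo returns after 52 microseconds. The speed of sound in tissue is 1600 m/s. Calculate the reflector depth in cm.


depth = c * t / 2
t = 52 us = 5.2000e-05 s
depth = 1600 * 5.2000e-05 / 2
depth = 0.0416 m = 4.16 cm


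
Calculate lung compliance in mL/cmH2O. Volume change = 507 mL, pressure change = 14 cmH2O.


C = dV / dP
C = 507 / 14
C = 36.21 mL/cmH2O


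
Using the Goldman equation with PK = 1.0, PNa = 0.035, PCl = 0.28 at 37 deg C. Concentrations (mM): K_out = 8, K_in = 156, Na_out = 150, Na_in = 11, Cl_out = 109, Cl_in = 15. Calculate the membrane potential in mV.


Vm = (RT/F)*ln((PK*Ko + PNa*Nao + PCl*Cli)/(PK*Ki + PNa*Nai + PCl*Clo))
Numer = 17.45, Denom = 186.905
Vm = -63.37 mV


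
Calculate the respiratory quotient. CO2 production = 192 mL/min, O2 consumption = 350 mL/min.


RQ = VCO2 / VO2
RQ = 192 / 350
RQ = 0.5486


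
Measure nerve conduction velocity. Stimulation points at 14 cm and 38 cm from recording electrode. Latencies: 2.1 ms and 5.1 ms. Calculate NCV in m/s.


Distance = (38 - 14) / 100 = 0.24 m
dt = (5.1 - 2.1) / 1000 = 0.003 s
NCV = dist / dt = 80 m/s


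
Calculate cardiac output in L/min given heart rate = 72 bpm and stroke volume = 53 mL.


CO = HR * SV
CO = 72 * 53 / 1000
CO = 3.816 L/min


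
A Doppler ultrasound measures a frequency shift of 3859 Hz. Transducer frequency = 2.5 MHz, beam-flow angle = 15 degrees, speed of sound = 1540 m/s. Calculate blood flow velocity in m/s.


v = fd * c / (2 * f0 * cos(theta))
v = 3859 * 1540 / (2 * 2.5000e+06 * cos(15))
v = 1.231 m/s


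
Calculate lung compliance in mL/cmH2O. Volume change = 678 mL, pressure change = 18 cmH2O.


C = dV / dP
C = 678 / 18
C = 37.67 mL/cmH2O


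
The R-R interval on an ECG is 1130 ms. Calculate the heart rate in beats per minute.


HR = 60 / RR_interval(s)
RR = 1130 ms = 1.13 s
HR = 60 / 1.13 = 53.1 bpm


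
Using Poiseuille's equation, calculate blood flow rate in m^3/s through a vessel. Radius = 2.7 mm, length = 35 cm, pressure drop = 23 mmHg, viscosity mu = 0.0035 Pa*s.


Q = pi*r^4*dP / (8*mu*L)
r = 0.0027 m, L = 0.35 m
dP = 23 mmHg = 3066.406 Pa
Q = 5.2241e-05 m^3/s


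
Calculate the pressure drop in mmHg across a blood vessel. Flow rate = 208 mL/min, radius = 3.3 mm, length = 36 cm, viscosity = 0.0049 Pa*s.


dP = 8*mu*L*Q / (pi*r^4)
Q = 208 mL/min = 3.46667e-06 m^3/s
dP = 131.309 Pa = 131.309 / 133.322 mmHg = 0.9849 mmHg


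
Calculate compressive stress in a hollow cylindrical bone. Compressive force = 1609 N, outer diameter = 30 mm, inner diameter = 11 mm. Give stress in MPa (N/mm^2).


A = pi*(r_o^2 - r_i^2)
r_o = 15 mm, r_i = 5.5 mm
A = 611.825 mm^2
sigma = F/A = 1609 / 611.825
sigma = 2.63 MPa


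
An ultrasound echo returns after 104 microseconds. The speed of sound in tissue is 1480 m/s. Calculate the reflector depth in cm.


depth = c * t / 2
t = 104 us = 1.0400e-04 s
depth = 1480 * 1.0400e-04 / 2
depth = 0.07696 m = 7.696 cm


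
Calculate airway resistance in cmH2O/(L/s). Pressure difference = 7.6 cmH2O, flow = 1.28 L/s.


R = dP / flow
R = 7.6 / 1.28
R = 5.938 cmH2O/(L/s)


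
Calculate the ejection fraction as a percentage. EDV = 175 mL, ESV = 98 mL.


SV = EDV - ESV = 175 - 98 = 77 mL
EF = SV/EDV * 100 = 77/175 * 100
EF = 44%


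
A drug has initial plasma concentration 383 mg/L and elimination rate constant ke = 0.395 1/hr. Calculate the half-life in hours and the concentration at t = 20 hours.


t_half = ln(2) / ke = 0.693147 / 0.395 = 1.755 hr
C(t) = C0 * exp(-ke*t) = 383 * exp(-0.395*20)
C(20) = 0.142 mg/L


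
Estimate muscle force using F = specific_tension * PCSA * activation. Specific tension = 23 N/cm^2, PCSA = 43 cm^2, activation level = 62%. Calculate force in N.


F = sigma * PCSA * activation
F = 23 * 43 * 0.62
F = 613.2 N


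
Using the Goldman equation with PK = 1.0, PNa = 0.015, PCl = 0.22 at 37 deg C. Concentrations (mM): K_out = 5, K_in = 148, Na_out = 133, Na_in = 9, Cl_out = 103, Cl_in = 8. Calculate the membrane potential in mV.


Vm = (RT/F)*ln((PK*Ko + PNa*Nao + PCl*Cli)/(PK*Ki + PNa*Nai + PCl*Clo))
Numer = 8.755, Denom = 170.795
Vm = -79.4 mV


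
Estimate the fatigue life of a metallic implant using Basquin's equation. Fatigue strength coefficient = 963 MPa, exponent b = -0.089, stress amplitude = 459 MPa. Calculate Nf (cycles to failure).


sigma_a = sigma_f' * (2Nf)^b
2Nf = (sigma_a/sigma_f')^(1/b)
2Nf = (459/963)^(1/-0.089)
2Nf = 4129.364
Nf = 2065


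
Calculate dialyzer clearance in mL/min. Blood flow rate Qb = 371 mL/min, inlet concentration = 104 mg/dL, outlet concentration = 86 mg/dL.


K = Qb * (Cb_in - Cb_out) / Cb_in
K = 371 * (104 - 86) / 104
K = 64.21 mL/min


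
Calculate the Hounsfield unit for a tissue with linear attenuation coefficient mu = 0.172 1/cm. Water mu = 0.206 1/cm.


HU = ((mu_tissue - mu_water) / mu_water) * 1000
HU = ((0.172 - 0.206) / 0.206) * 1000
HU = -165


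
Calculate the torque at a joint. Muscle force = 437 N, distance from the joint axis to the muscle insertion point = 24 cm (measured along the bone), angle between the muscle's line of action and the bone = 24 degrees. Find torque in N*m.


Torque = F * d * sin(theta)   (moment arm = d*sin(theta))
d = 24 cm = 0.24 m
Torque = 437 * 0.24 * sin(24)
Torque = 42.66 N*m


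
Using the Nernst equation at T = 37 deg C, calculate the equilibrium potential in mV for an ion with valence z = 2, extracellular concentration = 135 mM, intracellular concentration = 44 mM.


E = (RT/(zF)) * ln(C_out/C_in)
T = 37 + 273.15 = 310.15 K
E = (8.314 * 310.15 / (2 * 96485)) * ln(135/44)
E = 14.98 mV


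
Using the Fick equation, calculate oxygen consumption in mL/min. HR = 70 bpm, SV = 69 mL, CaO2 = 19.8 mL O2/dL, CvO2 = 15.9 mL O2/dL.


CO = HR*SV = 70*69/1000 = 4.83 L/min
a-v O2 diff = 19.8 - 15.9 = 3.9 mL/dL
VO2 = CO * (CaO2-CvO2) * 10 dL/L
VO2 = 4.83 * 3.9 * 10
VO2 = 188.4 mL/min


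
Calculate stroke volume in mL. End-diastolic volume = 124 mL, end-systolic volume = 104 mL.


SV = EDV - ESV
SV = 124 - 104
SV = 20 mL


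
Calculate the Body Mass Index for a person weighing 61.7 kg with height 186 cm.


BMI = weight / height^2
height = 186 cm = 1.86 m
BMI = 61.7 / 1.86^2
BMI = 17.83 kg/m^2


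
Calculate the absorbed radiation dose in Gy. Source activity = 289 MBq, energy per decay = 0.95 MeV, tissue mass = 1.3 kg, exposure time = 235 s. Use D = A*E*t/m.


A = 289 MBq = 2.8900e+08 Bq
E = 0.95 MeV = 1.5219e-13 J
D = A*E*t/m = 2.8900e+08*1.5219e-13*235/1.3
D = 0.007951 Gy


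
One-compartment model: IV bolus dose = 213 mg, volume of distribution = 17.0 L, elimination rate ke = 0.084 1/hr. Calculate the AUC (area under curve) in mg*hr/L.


C0 = Dose/Vd = 213/17.0 = 12.5294 mg/L
AUC = C0/ke = 12.5294/0.084
AUC = 149.2 mg*hr/L


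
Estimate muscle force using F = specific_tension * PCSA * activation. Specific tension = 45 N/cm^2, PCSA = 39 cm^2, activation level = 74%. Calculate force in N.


F = sigma * PCSA * activation
F = 45 * 39 * 0.74
F = 1299 N


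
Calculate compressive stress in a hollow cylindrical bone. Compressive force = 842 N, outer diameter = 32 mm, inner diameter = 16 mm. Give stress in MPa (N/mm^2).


A = pi*(r_o^2 - r_i^2)
r_o = 16 mm, r_i = 8 mm
A = 603.186 mm^2
sigma = F/A = 842 / 603.186
sigma = 1.396 MPa


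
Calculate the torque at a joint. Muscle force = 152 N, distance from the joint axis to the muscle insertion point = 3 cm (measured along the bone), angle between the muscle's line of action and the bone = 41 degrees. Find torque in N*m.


Torque = F * d * sin(theta)   (moment arm = d*sin(theta))
d = 3 cm = 0.03 m
Torque = 152 * 0.03 * sin(41)
Torque = 2.992 N*m


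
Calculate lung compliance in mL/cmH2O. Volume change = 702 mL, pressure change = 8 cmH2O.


C = dV / dP
C = 702 / 8
C = 87.75 mL/cmH2O


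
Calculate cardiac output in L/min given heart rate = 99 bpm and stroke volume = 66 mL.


CO = HR * SV
CO = 99 * 66 / 1000
CO = 6.534 L/min


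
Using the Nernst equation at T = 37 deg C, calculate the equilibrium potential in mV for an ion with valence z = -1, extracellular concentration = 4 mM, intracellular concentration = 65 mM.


E = (RT/(zF)) * ln(C_out/C_in)
T = 37 + 273.15 = 310.15 K
E = (8.314 * 310.15 / (-1 * 96485)) * ln(4/65)
E = 74.51 mV


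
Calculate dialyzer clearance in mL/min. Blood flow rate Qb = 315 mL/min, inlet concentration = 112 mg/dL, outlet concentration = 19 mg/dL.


K = Qb * (Cb_in - Cb_out) / Cb_in
K = 315 * (112 - 19) / 112
K = 261.6 mL/min


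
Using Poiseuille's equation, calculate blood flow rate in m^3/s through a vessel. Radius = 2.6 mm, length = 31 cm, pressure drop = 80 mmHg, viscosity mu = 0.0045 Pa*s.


Q = pi*r^4*dP / (8*mu*L)
r = 0.0026 m, L = 0.31 m
dP = 80 mmHg = 10665.76 Pa
Q = 1.3721e-04 m^3/s


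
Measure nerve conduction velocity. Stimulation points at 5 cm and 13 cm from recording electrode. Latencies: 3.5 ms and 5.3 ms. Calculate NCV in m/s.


Distance = (13 - 5) / 100 = 0.08 m
dt = (5.3 - 3.5) / 1000 = 0.0018 s
NCV = dist / dt = 44.44 m/s


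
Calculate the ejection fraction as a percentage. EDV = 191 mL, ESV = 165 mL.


SV = EDV - ESV = 191 - 165 = 26 mL
EF = SV/EDV * 100 = 26/191 * 100
EF = 13.61%


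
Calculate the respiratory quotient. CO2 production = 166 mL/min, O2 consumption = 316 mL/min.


RQ = VCO2 / VO2
RQ = 166 / 316
RQ = 0.5253


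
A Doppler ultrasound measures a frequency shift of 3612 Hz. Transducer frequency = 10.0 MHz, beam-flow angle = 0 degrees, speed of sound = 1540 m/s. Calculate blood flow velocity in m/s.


v = fd * c / (2 * f0 * cos(theta))
v = 3612 * 1540 / (2 * 1.0000e+07 * cos(0))
v = 0.2781 m/s


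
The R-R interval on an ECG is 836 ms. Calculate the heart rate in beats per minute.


HR = 60 / RR_interval(s)
RR = 836 ms = 0.836 s
HR = 60 / 0.836 = 71.77 bpm


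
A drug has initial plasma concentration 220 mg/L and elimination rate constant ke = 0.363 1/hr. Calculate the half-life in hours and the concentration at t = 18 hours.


t_half = ln(2) / ke = 0.693147 / 0.363 = 1.909 hr
C(t) = C0 * exp(-ke*t) = 220 * exp(-0.363*18)
C(18) = 0.3197 mg/L


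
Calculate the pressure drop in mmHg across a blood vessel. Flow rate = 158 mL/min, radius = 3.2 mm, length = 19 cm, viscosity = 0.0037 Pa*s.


dP = 8*mu*L*Q / (pi*r^4)
Q = 158 mL/min = 2.63333e-06 m^3/s
dP = 44.9574 Pa = 44.9574 / 133.322 mmHg = 0.3372 mmHg


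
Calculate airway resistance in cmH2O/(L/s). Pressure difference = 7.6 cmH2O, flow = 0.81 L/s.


R = dP / flow
R = 7.6 / 0.81
R = 9.383 cmH2O/(L/s)


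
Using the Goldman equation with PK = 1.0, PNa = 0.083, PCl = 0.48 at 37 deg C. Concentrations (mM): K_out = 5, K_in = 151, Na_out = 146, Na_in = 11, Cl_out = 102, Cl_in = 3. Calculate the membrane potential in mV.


Vm = (RT/F)*ln((PK*Ko + PNa*Nao + PCl*Cli)/(PK*Ki + PNa*Nai + PCl*Clo))
Numer = 18.558, Denom = 200.873
Vm = -63.65 mV


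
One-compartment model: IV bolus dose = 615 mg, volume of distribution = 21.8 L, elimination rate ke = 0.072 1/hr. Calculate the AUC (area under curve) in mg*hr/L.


C0 = Dose/Vd = 615/21.8 = 28.211 mg/L
AUC = C0/ke = 28.211/0.072
AUC = 391.8 mg*hr/L


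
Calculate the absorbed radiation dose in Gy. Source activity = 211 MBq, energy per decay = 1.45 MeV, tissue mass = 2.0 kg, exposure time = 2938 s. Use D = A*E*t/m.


A = 211 MBq = 2.1100e+08 Bq
E = 1.45 MeV = 2.3229e-13 J
D = A*E*t/m = 2.1100e+08*2.3229e-13*2938/2.0
D = 0.072 Gy


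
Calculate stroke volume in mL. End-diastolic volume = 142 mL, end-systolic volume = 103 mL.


SV = EDV - ESV
SV = 142 - 103
SV = 39 mL


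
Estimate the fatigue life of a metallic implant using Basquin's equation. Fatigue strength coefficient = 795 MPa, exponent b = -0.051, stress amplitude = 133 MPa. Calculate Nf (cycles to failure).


sigma_a = sigma_f' * (2Nf)^b
2Nf = (sigma_a/sigma_f')^(1/b)
2Nf = (133/795)^(1/-0.051)
2Nf = 1.6818756e+15
Nf = 8.4094e+14


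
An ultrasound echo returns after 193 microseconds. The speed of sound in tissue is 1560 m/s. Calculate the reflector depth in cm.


depth = c * t / 2
t = 193 us = 1.9300e-04 s
depth = 1560 * 1.9300e-04 / 2
depth = 0.15054 m = 15.054 cm


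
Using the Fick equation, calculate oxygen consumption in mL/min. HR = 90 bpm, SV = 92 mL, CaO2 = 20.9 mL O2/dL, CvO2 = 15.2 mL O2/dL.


CO = HR*SV = 90*92/1000 = 8.28 L/min
a-v O2 diff = 20.9 - 15.2 = 5.7 mL/dL
VO2 = CO * (CaO2-CvO2) * 10 dL/L
VO2 = 8.28 * 5.7 * 10
VO2 = 472 mL/min


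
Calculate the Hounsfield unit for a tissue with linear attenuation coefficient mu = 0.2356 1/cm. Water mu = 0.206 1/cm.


HU = ((mu_tissue - mu_water) / mu_water) * 1000
HU = ((0.2356 - 0.206) / 0.206) * 1000
HU = 143.7


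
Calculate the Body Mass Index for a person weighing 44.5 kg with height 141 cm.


BMI = weight / height^2
height = 141 cm = 1.41 m
BMI = 44.5 / 1.41^2
BMI = 22.38 kg/m^2


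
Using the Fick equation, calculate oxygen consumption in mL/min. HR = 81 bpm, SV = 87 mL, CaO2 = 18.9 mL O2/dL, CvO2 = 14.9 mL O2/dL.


CO = HR*SV = 81*87/1000 = 7.047 L/min
a-v O2 diff = 18.9 - 14.9 = 4 mL/dL
VO2 = CO * (CaO2-CvO2) * 10 dL/L
VO2 = 7.047 * 4 * 10
VO2 = 281.9 mL/min


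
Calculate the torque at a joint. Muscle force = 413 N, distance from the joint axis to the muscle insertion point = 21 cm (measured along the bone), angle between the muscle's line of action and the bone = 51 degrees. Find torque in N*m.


Torque = F * d * sin(theta)   (moment arm = d*sin(theta))
d = 21 cm = 0.21 m
Torque = 413 * 0.21 * sin(51)
Torque = 67.4 N*m


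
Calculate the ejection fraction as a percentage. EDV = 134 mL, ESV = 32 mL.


SV = EDV - ESV = 134 - 32 = 102 mL
EF = SV/EDV * 100 = 102/134 * 100
EF = 76.12%


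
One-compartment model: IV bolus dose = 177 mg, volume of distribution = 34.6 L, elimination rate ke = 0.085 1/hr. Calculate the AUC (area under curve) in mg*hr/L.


C0 = Dose/Vd = 177/34.6 = 5.11561 mg/L
AUC = C0/ke = 5.11561/0.085
AUC = 60.18 mg*hr/L


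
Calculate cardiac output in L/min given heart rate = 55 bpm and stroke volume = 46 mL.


CO = HR * SV
CO = 55 * 46 / 1000
CO = 2.53 L/min


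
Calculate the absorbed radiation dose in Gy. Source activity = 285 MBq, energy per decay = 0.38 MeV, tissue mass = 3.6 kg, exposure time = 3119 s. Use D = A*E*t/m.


A = 285 MBq = 2.8500e+08 Bq
E = 0.38 MeV = 6.0876e-14 J
D = A*E*t/m = 2.8500e+08*6.0876e-14*3119/3.6
D = 0.01503 Gy


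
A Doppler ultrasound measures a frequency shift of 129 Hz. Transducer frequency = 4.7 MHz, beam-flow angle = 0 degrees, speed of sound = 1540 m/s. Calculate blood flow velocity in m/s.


v = fd * c / (2 * f0 * cos(theta))
v = 129 * 1540 / (2 * 4.7000e+06 * cos(0))
v = 0.02113 m/s


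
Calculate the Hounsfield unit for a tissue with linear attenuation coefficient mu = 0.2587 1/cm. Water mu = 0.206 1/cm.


HU = ((mu_tissue - mu_water) / mu_water) * 1000
HU = ((0.2587 - 0.206) / 0.206) * 1000
HU = 255.8


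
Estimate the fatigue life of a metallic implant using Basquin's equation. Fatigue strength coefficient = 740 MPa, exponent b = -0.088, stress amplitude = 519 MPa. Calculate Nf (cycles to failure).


sigma_a = sigma_f' * (2Nf)^b
2Nf = (sigma_a/sigma_f')^(1/b)
2Nf = (519/740)^(1/-0.088)
2Nf = 56.328915
Nf = 28.16


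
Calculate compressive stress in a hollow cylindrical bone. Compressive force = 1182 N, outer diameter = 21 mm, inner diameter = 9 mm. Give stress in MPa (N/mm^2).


A = pi*(r_o^2 - r_i^2)
r_o = 10.5 mm, r_i = 4.5 mm
A = 282.743 mm^2
sigma = F/A = 1182 / 282.743
sigma = 4.18 MPa


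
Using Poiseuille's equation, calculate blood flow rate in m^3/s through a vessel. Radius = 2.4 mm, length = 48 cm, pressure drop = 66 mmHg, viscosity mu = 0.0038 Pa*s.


Q = pi*r^4*dP / (8*mu*L)
r = 0.0024 m, L = 0.48 m
dP = 66 mmHg = 8799.252 Pa
Q = 6.2853e-05 m^3/s


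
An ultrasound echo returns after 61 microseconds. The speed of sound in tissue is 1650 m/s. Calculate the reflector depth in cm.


depth = c * t / 2
t = 61 us = 6.1000e-05 s
depth = 1650 * 6.1000e-05 / 2
depth = 0.050325 m = 5.0325 cm


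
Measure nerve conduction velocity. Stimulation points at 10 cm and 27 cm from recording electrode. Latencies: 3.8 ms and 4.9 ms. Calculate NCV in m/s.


Distance = (27 - 10) / 100 = 0.17 m
dt = (4.9 - 3.8) / 1000 = 0.0011 s
NCV = dist / dt = 154.5 m/s


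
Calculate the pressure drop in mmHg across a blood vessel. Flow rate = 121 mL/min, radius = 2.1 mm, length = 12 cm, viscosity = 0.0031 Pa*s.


dP = 8*mu*L*Q / (pi*r^4)
Q = 121 mL/min = 2.01667e-06 m^3/s
dP = 98.2292 Pa = 98.2292 / 133.322 mmHg = 0.7368 mmHg


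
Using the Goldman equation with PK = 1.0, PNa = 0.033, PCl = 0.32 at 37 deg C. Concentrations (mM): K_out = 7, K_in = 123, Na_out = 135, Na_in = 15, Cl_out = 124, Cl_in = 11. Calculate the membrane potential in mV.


Vm = (RT/F)*ln((PK*Ko + PNa*Nao + PCl*Cli)/(PK*Ki + PNa*Nai + PCl*Clo))
Numer = 14.975, Denom = 163.175
Vm = -63.83 mV


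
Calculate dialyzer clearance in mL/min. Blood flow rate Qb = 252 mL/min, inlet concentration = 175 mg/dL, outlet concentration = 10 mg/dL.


K = Qb * (Cb_in - Cb_out) / Cb_in
K = 252 * (175 - 10) / 175
K = 237.6 mL/min


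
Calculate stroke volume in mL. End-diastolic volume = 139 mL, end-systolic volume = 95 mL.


SV = EDV - ESV
SV = 139 - 95
SV = 44 mL


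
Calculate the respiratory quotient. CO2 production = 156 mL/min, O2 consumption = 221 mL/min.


RQ = VCO2 / VO2
RQ = 156 / 221
RQ = 0.7059


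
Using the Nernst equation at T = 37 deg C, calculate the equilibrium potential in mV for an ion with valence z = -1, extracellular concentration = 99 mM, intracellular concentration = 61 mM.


E = (RT/(zF)) * ln(C_out/C_in)
T = 37 + 273.15 = 310.15 K
E = (8.314 * 310.15 / (-1 * 96485)) * ln(99/61)
E = -12.94 mV


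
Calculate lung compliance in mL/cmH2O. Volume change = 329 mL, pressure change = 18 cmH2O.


C = dV / dP
C = 329 / 18
C = 18.28 mL/cmH2O


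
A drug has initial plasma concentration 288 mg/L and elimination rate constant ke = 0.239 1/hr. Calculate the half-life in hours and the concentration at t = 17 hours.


t_half = ln(2) / ke = 0.693147 / 0.239 = 2.9 hr
C(t) = C0 * exp(-ke*t) = 288 * exp(-0.239*17)
C(17) = 4.953 mg/L


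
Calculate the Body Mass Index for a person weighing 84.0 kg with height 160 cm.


BMI = weight / height^2
height = 160 cm = 1.6 m
BMI = 84.0 / 1.6^2
BMI = 32.81 kg/m^2


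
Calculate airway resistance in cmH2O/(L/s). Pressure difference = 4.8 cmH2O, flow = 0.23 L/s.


R = dP / flow
R = 4.8 / 0.23
R = 20.87 cmH2O/(L/s)


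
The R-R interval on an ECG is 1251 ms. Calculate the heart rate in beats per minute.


HR = 60 / RR_interval(s)
RR = 1251 ms = 1.251 s
HR = 60 / 1.251 = 47.96 bpm


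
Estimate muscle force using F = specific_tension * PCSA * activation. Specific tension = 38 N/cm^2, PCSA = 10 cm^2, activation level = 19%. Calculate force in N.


F = sigma * PCSA * activation
F = 38 * 10 * 0.19
F = 72.2 N


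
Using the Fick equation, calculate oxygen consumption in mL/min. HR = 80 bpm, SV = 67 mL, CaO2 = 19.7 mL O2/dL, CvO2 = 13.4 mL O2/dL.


CO = HR*SV = 80*67/1000 = 5.36 L/min
a-v O2 diff = 19.7 - 13.4 = 6.3 mL/dL
VO2 = CO * (CaO2-CvO2) * 10 dL/L
VO2 = 5.36 * 6.3 * 10
VO2 = 337.7 mL/min


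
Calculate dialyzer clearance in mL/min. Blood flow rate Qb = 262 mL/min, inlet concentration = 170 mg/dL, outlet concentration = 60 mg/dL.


K = Qb * (Cb_in - Cb_out) / Cb_in
K = 262 * (170 - 60) / 170
K = 169.5 mL/min


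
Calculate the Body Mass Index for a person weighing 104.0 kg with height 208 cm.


BMI = weight / height^2
height = 208 cm = 2.08 m
BMI = 104.0 / 2.08^2
BMI = 24.04 kg/m^2


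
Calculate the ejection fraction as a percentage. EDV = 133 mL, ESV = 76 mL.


SV = EDV - ESV = 133 - 76 = 57 mL
EF = SV/EDV * 100 = 57/133 * 100
EF = 42.86%


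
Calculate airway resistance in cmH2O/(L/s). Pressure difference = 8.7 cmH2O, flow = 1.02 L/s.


R = dP / flow
R = 8.7 / 1.02
R = 8.529 cmH2O/(L/s)


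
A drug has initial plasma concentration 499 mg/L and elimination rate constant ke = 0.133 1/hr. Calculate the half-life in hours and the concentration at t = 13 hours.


t_half = ln(2) / ke = 0.693147 / 0.133 = 5.212 hr
C(t) = C0 * exp(-ke*t) = 499 * exp(-0.133*13)
C(13) = 88.55 mg/L


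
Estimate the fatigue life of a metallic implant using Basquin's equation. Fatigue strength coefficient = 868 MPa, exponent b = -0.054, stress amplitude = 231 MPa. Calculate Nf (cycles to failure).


sigma_a = sigma_f' * (2Nf)^b
2Nf = (sigma_a/sigma_f')^(1/b)
2Nf = (231/868)^(1/-0.054)
2Nf = 4.4303672e+10
Nf = 2.2152e+10


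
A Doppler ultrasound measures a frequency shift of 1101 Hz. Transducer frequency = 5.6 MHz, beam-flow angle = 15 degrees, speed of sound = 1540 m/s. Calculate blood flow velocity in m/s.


v = fd * c / (2 * f0 * cos(theta))
v = 1101 * 1540 / (2 * 5.6000e+06 * cos(15))
v = 0.1567 m/s


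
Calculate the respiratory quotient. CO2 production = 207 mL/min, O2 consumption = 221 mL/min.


RQ = VCO2 / VO2
RQ = 207 / 221
RQ = 0.9367


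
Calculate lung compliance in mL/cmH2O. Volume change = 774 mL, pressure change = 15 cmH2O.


C = dV / dP
C = 774 / 15
C = 51.6 mL/cmH2O


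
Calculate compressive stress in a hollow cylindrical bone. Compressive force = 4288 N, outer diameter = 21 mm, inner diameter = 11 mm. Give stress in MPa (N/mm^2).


A = pi*(r_o^2 - r_i^2)
r_o = 10.5 mm, r_i = 5.5 mm
A = 251.327 mm^2
sigma = F/A = 4288 / 251.327
sigma = 17.06 MPa


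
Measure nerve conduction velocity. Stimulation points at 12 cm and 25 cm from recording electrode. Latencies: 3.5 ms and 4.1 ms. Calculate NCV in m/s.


Distance = (25 - 12) / 100 = 0.13 m
dt = (4.1 - 3.5) / 1000 = 6.0000e-04 s
NCV = dist / dt = 216.7 m/s


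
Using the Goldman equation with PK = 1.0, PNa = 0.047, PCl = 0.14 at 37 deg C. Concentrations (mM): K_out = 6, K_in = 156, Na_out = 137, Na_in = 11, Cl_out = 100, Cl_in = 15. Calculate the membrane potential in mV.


Vm = (RT/F)*ln((PK*Ko + PNa*Nao + PCl*Cli)/(PK*Ki + PNa*Nai + PCl*Clo))
Numer = 14.539, Denom = 170.517
Vm = -65.8 mV


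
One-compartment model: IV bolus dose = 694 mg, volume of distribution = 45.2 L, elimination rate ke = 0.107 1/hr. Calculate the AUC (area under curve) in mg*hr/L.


C0 = Dose/Vd = 694/45.2 = 15.354 mg/L
AUC = C0/ke = 15.354/0.107
AUC = 143.5 mg*hr/L


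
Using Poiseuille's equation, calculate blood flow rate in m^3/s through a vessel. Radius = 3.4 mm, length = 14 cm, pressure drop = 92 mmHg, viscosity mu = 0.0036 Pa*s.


Q = pi*r^4*dP / (8*mu*L)
r = 0.0034 m, L = 0.14 m
dP = 92 mmHg = 12265.624 Pa
Q = 0.001277 m^3/s


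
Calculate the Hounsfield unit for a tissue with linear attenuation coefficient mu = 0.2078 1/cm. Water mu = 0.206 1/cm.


HU = ((mu_tissue - mu_water) / mu_water) * 1000
HU = ((0.2078 - 0.206) / 0.206) * 1000
HU = 8.738


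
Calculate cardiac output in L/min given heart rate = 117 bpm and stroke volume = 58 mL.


CO = HR * SV
CO = 117 * 58 / 1000
CO = 6.786 L/min


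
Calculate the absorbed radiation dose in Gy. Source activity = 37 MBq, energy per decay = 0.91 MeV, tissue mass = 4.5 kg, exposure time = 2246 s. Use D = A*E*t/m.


A = 37 MBq = 3.7000e+07 Bq
E = 0.91 MeV = 1.45782e-13 J
D = A*E*t/m = 3.7000e+07*1.45782e-13*2246/4.5
D = 0.002692 Gy


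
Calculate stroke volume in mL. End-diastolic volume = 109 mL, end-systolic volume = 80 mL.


SV = EDV - ESV
SV = 109 - 80
SV = 29 mL


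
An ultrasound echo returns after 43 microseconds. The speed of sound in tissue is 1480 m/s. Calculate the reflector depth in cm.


depth = c * t / 2
t = 43 us = 4.3000e-05 s
depth = 1480 * 4.3000e-05 / 2
depth = 0.03182 m = 3.182 cm


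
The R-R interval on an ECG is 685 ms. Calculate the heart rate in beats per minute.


HR = 60 / RR_interval(s)
RR = 685 ms = 0.685 s
HR = 60 / 0.685 = 87.59 bpm


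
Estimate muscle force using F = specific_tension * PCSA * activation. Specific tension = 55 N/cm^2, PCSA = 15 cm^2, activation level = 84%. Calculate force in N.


F = sigma * PCSA * activation
F = 55 * 15 * 0.84
F = 693 N


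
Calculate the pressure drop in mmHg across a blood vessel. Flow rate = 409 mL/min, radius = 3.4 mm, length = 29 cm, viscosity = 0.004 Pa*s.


dP = 8*mu*L*Q / (pi*r^4)
Q = 409 mL/min = 6.81667e-06 m^3/s
dP = 150.68 Pa = 150.68 / 133.322 mmHg = 1.13 mmHg


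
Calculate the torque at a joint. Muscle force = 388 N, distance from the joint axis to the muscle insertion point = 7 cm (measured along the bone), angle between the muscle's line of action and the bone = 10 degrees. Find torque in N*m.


Torque = F * d * sin(theta)   (moment arm = d*sin(theta))
d = 7 cm = 0.07 m
Torque = 388 * 0.07 * sin(10)
Torque = 4.716 N*m


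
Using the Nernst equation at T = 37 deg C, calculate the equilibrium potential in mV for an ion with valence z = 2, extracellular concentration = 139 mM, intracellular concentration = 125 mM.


E = (RT/(zF)) * ln(C_out/C_in)
T = 37 + 273.15 = 310.15 K
E = (8.314 * 310.15 / (2 * 96485)) * ln(139/125)
E = 1.419 mV


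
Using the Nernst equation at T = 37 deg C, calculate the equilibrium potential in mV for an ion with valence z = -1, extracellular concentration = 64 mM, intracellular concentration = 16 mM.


E = (RT/(zF)) * ln(C_out/C_in)
T = 37 + 273.15 = 310.15 K
E = (8.314 * 310.15 / (-1 * 96485)) * ln(64/16)
E = -37.05 mV


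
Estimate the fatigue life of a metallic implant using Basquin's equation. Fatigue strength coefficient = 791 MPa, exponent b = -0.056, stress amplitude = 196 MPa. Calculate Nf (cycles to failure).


sigma_a = sigma_f' * (2Nf)^b
2Nf = (sigma_a/sigma_f')^(1/b)
2Nf = (196/791)^(1/-0.056)
2Nf = 6.6070464e+10
Nf = 3.3035e+10


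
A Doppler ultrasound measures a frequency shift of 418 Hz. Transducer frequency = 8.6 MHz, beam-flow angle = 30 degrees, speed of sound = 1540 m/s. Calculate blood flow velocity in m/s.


v = fd * c / (2 * f0 * cos(theta))
v = 418 * 1540 / (2 * 8.6000e+06 * cos(30))
v = 0.04322 m/s


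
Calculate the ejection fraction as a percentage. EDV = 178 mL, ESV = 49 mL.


SV = EDV - ESV = 178 - 49 = 129 mL
EF = SV/EDV * 100 = 129/178 * 100
EF = 72.47%


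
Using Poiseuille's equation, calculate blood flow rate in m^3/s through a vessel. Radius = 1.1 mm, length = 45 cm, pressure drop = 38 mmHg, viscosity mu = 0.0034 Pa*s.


Q = pi*r^4*dP / (8*mu*L)
r = 0.0011 m, L = 0.45 m
dP = 38 mmHg = 5066.236 Pa
Q = 1.9038e-06 m^3/s
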